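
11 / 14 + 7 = 109 / 14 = 7.79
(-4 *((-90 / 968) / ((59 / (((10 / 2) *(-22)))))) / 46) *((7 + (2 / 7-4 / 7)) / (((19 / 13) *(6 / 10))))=-229125 / 1985291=-0.12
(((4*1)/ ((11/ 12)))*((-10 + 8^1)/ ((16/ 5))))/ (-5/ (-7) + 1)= -35/ 22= -1.59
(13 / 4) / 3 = 13 / 12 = 1.08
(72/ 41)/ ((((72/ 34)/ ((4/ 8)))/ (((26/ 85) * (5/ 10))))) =13/ 205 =0.06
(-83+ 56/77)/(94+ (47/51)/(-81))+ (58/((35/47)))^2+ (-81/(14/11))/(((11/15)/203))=-120879764447201/10463795650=-11552.19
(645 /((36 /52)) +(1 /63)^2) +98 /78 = 48136045 /51597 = 932.92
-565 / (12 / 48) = -2260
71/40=1.78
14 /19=0.74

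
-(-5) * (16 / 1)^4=327680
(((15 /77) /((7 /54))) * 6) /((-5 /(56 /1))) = -7776 /77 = -100.99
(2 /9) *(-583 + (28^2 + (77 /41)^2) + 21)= 758222 /15129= 50.12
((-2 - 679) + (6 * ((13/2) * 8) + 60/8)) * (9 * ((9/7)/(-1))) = 58563/14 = 4183.07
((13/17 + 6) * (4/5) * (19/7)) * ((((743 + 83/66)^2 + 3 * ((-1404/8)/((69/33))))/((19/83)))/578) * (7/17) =4604079966427/181908738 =25309.83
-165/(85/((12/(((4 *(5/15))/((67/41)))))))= -19899/697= -28.55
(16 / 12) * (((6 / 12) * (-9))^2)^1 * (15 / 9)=45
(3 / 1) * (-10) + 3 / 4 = -117 / 4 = -29.25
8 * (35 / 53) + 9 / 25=7477 / 1325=5.64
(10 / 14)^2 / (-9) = -0.06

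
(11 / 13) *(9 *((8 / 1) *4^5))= 811008 / 13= 62385.23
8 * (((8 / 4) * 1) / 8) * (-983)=-1966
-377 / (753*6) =-377 / 4518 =-0.08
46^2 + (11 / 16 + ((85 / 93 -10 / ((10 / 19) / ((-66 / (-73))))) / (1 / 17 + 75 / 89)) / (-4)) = 19642706351 / 9260196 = 2121.20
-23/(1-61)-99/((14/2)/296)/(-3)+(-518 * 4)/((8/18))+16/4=-1370119/420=-3262.19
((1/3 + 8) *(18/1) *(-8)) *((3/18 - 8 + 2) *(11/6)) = 38500/3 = 12833.33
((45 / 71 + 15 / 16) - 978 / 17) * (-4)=1080663 / 4828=223.83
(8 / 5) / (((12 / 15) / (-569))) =-1138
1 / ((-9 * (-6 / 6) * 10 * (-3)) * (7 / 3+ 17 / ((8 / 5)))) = -4 / 13995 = -0.00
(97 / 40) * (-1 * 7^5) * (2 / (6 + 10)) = -1630279 / 320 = -5094.62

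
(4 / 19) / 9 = 4 / 171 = 0.02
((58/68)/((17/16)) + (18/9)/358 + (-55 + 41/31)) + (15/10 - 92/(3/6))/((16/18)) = -6624571297/25658576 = -258.18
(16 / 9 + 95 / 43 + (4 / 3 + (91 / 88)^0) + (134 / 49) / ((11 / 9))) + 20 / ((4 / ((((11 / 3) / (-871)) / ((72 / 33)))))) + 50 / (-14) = 803742267 / 161497336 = 4.98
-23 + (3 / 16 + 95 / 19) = -285 / 16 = -17.81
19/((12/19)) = 361/12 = 30.08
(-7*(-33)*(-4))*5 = -4620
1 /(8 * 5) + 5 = 201 /40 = 5.02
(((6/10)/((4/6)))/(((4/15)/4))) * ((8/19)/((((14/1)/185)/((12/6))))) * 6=119880/133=901.35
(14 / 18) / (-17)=-0.05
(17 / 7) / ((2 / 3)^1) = 51 / 14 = 3.64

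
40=40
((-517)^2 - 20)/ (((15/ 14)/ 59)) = 220764194/ 15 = 14717612.93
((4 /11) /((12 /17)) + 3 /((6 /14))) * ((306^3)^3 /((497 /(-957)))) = -169177466546763665337004032 /497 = -340397316995500332670028.20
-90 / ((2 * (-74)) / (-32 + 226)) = 4365 / 37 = 117.97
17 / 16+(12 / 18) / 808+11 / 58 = 1.25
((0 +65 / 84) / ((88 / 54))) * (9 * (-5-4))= -47385 / 1232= -38.46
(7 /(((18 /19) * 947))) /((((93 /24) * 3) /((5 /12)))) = 0.00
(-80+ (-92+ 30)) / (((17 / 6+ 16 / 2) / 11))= -9372 / 65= -144.18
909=909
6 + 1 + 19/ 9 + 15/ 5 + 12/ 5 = 653/ 45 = 14.51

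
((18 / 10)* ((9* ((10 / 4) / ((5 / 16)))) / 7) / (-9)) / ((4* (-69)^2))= -2 / 18515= -0.00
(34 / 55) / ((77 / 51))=1734 / 4235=0.41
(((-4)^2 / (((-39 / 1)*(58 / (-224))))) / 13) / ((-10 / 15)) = -896 / 4901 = -0.18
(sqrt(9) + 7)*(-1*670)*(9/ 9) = -6700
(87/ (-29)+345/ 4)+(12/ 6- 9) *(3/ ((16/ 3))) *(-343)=22941/ 16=1433.81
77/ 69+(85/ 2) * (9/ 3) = 128.62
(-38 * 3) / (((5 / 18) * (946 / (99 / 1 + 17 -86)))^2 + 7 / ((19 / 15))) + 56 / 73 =-0.62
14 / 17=0.82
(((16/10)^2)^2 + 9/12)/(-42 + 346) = 961/40000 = 0.02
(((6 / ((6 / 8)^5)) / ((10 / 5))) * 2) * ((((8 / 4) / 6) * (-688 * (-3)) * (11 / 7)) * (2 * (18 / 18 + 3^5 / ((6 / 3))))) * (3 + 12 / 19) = 12476907520 / 513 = 24321457.15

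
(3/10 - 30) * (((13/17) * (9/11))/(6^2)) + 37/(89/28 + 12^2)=-741991/2802280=-0.26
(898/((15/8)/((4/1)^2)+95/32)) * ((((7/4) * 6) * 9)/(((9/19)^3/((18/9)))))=5518806272/10665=517468.94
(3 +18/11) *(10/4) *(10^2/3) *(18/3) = 25500/11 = 2318.18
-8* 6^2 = -288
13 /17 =0.76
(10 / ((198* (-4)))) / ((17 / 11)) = -5 / 612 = -0.01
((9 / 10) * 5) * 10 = 45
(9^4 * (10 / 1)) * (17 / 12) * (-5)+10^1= -929455 / 2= -464727.50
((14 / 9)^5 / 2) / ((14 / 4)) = 76832 / 59049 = 1.30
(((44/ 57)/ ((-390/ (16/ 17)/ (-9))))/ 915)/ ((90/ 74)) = 13024/ 864469125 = 0.00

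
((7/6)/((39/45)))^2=1225/676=1.81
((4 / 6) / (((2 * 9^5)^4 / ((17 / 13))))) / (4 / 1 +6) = 17 / 37931916232257617859120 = 0.00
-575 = -575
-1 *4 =-4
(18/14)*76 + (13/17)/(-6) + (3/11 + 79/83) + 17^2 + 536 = 602216003/651882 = 923.81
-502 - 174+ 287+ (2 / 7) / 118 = -160656 / 413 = -389.00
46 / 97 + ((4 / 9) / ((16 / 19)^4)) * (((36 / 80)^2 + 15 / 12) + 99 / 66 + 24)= 138997288397 / 5721292800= 24.29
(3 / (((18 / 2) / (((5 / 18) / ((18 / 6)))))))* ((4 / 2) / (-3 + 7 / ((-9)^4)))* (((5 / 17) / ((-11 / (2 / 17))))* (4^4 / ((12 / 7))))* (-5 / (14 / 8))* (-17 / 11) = 0.04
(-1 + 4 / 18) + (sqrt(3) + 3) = sqrt(3) + 20 / 9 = 3.95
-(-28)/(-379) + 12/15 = 1376/1895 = 0.73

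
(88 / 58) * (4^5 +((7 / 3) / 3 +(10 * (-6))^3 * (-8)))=684693812 / 261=2623347.94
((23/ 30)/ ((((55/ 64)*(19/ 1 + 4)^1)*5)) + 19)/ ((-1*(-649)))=78407/ 2677125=0.03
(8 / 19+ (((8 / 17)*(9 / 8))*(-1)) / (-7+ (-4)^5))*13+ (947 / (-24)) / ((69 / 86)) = -12049496705 / 275734764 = -43.70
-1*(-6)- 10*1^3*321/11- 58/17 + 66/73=-288.33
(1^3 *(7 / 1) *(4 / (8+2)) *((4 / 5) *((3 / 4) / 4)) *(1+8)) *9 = 34.02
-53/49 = -1.08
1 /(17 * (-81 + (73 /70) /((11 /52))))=-385 /497879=-0.00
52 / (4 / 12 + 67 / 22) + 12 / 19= 67884 / 4237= 16.02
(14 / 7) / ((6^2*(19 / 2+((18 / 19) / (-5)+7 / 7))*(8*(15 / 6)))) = 19 / 70524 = 0.00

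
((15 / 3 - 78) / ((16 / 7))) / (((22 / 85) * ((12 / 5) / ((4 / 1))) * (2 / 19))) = -4126325 / 2112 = -1953.75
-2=-2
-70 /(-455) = 2 /13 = 0.15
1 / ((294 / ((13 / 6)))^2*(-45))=-169 / 140026320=-0.00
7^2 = 49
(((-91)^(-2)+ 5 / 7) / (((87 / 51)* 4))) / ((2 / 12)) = 5202 / 8281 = 0.63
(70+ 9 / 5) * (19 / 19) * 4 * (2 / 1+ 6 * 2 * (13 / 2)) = 22976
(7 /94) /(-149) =-7 /14006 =-0.00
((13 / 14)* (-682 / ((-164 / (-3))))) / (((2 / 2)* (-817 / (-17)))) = -226083 / 937916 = -0.24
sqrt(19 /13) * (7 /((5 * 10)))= 7 * sqrt(247) /650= 0.17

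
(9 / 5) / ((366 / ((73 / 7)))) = 219 / 4270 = 0.05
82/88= 41/44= 0.93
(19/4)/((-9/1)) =-19/36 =-0.53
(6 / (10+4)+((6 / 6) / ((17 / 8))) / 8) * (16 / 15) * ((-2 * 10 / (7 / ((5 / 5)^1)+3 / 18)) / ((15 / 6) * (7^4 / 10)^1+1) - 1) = -19282912 / 36919155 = -0.52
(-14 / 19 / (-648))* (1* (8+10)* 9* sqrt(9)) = 21 / 38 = 0.55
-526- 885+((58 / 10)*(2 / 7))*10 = -9761 / 7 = -1394.43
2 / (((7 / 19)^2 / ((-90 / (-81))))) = 7220 / 441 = 16.37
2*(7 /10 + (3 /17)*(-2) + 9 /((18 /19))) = 1674 /85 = 19.69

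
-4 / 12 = -1 / 3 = -0.33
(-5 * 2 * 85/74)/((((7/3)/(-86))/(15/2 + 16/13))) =12445275/3367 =3696.25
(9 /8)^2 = 1.27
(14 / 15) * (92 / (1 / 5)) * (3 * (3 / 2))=1932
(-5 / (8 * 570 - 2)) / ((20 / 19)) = -19 / 18232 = -0.00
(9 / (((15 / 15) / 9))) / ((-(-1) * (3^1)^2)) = 9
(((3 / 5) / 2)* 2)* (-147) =-441 / 5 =-88.20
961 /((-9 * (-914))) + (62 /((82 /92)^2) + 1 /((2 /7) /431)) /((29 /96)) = 2106150680717 /401009274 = 5252.12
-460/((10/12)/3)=-1656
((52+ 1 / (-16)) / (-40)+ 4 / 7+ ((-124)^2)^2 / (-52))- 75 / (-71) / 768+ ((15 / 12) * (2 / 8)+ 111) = -37599541076807 / 8270080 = -4546454.34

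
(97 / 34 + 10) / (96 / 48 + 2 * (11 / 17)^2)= 7429 / 1640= 4.53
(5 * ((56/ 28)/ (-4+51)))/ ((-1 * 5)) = -2/ 47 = -0.04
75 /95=0.79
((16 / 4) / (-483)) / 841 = -4 / 406203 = -0.00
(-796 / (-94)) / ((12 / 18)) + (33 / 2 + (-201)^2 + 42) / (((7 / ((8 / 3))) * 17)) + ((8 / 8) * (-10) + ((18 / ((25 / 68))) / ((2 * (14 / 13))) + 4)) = 130888647 / 139825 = 936.09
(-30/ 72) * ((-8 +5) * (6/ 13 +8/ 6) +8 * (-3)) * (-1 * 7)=-6685/ 78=-85.71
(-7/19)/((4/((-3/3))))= 7/76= 0.09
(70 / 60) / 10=7 / 60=0.12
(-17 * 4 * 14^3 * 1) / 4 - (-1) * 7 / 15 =-699713 / 15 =-46647.53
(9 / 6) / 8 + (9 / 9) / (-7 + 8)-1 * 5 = -61 / 16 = -3.81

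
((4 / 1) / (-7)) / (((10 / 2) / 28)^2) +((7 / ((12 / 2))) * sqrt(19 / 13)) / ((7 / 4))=-448 / 25 +2 * sqrt(247) / 39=-17.11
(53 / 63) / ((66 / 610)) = 16165 / 2079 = 7.78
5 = 5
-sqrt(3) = -1.73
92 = 92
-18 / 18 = -1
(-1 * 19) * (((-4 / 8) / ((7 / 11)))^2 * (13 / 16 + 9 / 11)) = -8569 / 448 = -19.13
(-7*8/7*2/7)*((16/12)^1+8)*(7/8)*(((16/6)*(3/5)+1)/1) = -728/15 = -48.53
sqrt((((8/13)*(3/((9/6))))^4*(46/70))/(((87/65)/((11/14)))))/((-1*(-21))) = 128*sqrt(572286)/2161341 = 0.04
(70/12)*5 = 175/6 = 29.17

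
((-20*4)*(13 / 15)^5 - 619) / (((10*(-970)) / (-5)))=-99951313 / 294637500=-0.34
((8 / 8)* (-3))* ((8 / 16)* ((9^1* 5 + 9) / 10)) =-81 / 10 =-8.10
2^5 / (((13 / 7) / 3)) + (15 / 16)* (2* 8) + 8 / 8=880 / 13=67.69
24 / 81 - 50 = -1342 / 27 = -49.70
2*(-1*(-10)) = 20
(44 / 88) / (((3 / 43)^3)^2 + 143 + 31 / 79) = 499387680871 / 143216801353326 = 0.00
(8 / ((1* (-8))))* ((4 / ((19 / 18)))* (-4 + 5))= -72 / 19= -3.79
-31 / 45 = -0.69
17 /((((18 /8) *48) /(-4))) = -17 /27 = -0.63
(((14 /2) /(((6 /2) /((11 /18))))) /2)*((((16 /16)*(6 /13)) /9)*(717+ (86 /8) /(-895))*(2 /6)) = 197644909 /22618440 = 8.74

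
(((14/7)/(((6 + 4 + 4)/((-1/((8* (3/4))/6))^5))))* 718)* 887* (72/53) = -45854352/371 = -123596.64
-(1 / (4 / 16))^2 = -16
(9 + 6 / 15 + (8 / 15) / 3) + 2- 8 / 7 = 3287 / 315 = 10.43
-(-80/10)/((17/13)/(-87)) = -9048/17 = -532.24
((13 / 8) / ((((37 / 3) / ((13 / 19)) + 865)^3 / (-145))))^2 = 12502888300179225 / 106759739192140466954496741376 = 0.00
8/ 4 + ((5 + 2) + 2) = 11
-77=-77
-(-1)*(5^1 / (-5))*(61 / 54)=-61 / 54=-1.13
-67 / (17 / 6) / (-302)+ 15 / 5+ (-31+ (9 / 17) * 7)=-62162 / 2567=-24.22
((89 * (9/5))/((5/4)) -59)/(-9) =-1729/225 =-7.68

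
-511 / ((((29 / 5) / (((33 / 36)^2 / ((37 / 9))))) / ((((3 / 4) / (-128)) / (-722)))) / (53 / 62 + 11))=-681686775 / 393476276224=-0.00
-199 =-199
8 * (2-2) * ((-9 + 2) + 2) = 0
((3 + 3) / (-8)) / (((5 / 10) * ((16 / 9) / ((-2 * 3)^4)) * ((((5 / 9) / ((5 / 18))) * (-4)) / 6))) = 820.12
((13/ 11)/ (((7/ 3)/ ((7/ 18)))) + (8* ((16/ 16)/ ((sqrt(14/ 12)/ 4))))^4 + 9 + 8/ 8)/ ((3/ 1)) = 2491449553/ 9702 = 256797.52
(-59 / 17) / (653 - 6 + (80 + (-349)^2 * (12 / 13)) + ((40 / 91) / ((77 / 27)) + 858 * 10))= -413413 / 14501409649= -0.00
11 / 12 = 0.92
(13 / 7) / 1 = 13 / 7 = 1.86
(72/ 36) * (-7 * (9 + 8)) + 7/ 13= -3087/ 13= -237.46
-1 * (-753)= 753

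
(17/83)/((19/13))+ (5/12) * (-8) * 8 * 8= -1008617/4731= -213.19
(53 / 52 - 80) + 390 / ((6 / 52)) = 171653 / 52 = 3301.02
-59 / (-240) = 59 / 240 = 0.25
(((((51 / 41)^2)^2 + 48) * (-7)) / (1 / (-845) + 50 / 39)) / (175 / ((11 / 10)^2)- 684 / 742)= -113435906513484555 / 59190594412141106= -1.92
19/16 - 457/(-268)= 3101/1072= 2.89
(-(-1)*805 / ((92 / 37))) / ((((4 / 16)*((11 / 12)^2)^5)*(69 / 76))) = 2031302328975360 / 596560765823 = 3405.02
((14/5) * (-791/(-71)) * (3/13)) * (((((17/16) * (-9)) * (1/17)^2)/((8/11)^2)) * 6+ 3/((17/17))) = 75895659/4016896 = 18.89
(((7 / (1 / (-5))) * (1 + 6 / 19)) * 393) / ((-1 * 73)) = 343875 / 1387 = 247.93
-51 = -51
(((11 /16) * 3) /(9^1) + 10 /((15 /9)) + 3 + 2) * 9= 1617 /16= 101.06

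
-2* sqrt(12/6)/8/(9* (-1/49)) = 49* sqrt(2)/36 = 1.92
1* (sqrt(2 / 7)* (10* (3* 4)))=120* sqrt(14) / 7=64.14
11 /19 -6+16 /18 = -775 /171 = -4.53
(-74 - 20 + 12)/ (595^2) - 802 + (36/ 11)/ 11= -34342559072/ 42837025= -801.70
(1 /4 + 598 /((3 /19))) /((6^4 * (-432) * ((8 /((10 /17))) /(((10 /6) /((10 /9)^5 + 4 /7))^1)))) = -554925 /1516027904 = -0.00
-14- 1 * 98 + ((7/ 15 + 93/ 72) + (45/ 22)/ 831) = -40307863/ 365640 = -110.24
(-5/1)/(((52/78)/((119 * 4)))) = -3570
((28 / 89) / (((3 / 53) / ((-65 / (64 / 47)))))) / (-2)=1133405 / 8544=132.66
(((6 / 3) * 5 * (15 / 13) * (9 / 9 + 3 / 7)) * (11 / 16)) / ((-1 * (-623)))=4125 / 226772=0.02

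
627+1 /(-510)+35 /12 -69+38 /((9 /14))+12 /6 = 1903399 /3060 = 622.03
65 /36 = 1.81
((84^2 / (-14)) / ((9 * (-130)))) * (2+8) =56 / 13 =4.31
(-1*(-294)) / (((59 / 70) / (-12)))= -246960 / 59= -4185.76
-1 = -1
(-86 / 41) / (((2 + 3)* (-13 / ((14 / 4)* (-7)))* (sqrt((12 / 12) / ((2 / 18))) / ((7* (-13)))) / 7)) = 103243 / 615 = 167.87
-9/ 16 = -0.56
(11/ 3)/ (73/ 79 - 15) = -869/ 3336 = -0.26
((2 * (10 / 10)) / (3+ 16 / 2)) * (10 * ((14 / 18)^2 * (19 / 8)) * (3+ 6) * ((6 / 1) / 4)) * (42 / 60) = 6517 / 264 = 24.69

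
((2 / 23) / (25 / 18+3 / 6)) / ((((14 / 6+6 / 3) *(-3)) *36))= -1 / 10166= -0.00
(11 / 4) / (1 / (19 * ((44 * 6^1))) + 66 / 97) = 1338018 / 331153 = 4.04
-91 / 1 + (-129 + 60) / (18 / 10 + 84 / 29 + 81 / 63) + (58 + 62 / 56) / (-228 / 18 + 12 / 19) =-5675477 / 52822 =-107.45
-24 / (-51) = 0.47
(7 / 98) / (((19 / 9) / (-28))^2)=12.57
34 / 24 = 17 / 12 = 1.42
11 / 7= 1.57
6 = 6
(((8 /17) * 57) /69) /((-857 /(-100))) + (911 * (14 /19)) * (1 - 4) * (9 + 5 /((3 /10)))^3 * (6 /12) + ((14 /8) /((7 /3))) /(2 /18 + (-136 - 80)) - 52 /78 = -7581916194093407299 /445334644044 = -17025210.81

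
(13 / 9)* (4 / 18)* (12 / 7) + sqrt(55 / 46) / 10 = sqrt(2530) / 460 + 104 / 189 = 0.66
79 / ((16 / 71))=350.56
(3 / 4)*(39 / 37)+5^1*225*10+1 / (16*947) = 6307463233 / 560624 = 11250.79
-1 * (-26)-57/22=515/22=23.41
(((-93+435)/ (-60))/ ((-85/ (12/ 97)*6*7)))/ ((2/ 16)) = 456/ 288575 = 0.00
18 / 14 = 9 / 7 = 1.29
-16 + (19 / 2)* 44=402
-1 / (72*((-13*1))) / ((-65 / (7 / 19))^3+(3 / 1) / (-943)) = -323449 / 1662602443776144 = -0.00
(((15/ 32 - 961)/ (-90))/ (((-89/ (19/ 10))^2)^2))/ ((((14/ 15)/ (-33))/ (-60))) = 18883903863/ 4015503424000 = 0.00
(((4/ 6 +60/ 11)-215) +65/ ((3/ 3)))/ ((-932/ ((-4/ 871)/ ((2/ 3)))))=-2374/ 2232373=-0.00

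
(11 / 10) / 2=11 / 20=0.55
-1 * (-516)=516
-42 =-42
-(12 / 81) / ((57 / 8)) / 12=-8 / 4617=-0.00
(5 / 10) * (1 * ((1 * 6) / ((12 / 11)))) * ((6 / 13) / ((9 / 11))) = 121 / 78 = 1.55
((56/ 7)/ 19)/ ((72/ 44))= 44/ 171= 0.26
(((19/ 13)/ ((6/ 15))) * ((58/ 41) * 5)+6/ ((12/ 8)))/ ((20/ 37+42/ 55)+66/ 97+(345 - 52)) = 3139962265/ 31035781439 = 0.10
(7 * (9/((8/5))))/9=35/8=4.38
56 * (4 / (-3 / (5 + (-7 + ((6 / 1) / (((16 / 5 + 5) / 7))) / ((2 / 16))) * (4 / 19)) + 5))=47.13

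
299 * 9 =2691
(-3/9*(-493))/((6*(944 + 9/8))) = 1972/68049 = 0.03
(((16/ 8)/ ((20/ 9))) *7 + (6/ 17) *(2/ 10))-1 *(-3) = 1593/ 170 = 9.37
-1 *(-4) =4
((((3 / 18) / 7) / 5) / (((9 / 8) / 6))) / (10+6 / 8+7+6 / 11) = 352 / 253575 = 0.00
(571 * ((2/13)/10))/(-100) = -571/6500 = -0.09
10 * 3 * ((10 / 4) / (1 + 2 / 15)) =1125 / 17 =66.18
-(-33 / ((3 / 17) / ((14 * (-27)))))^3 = -353183347988856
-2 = -2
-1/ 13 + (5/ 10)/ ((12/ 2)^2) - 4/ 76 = -2057/ 17784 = -0.12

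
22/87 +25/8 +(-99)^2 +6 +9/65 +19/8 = 110983801/11310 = 9812.89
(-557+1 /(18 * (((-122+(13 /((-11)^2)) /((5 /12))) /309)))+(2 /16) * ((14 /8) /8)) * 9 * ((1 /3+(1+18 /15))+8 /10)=-78784607725 /4713856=-16713.41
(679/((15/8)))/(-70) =-388/75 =-5.17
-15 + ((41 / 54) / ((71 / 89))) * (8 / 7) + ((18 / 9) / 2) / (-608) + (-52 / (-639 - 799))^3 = -42194791378486277 / 3032566990131168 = -13.91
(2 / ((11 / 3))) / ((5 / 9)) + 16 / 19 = 1906 / 1045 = 1.82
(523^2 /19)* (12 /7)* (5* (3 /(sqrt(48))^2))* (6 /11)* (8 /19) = 49235220 /27797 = 1771.24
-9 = -9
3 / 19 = 0.16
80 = 80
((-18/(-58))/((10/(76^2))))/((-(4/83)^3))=-1601496.52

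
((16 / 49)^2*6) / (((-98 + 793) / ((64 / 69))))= 32768 / 38379985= 0.00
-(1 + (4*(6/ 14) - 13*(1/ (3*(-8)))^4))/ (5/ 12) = -6303653/ 967680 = -6.51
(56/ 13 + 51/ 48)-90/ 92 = 4.39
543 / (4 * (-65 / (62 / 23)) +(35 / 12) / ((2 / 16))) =-50499 / 6800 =-7.43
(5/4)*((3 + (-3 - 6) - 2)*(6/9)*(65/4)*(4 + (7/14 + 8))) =-1354.17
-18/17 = -1.06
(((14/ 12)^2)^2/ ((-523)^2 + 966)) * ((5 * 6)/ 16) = 2401/ 189730944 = 0.00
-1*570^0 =-1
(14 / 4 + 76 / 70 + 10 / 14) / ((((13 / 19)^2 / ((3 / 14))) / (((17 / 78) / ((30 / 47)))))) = 15287267 / 18454800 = 0.83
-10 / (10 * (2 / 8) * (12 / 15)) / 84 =-5 / 84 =-0.06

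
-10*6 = -60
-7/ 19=-0.37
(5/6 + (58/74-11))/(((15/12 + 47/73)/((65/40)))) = -8.05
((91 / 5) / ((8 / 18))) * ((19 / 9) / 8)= 1729 / 160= 10.81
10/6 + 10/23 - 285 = -19520/69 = -282.90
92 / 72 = 23 / 18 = 1.28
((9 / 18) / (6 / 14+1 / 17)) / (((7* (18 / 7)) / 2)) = 119 / 1044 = 0.11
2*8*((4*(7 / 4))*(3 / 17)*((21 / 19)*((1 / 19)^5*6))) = 42336 / 799779977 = 0.00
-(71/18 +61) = -1169/18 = -64.94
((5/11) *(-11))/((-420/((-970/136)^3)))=-114084125/26412288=-4.32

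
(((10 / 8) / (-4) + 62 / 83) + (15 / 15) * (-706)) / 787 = -936991 / 1045136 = -0.90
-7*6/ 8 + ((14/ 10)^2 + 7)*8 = 6643/ 100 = 66.43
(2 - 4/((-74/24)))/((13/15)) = 3.80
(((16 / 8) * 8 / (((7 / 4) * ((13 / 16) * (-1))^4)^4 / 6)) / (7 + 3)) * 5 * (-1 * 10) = -2266735911777429702574080 / 1597665278648814798241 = -1418.78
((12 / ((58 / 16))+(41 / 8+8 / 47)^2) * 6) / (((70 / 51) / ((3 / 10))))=11799094851 / 286993280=41.11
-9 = -9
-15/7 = -2.14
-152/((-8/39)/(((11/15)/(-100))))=-2717/500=-5.43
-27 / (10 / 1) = -27 / 10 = -2.70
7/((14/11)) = 11/2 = 5.50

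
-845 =-845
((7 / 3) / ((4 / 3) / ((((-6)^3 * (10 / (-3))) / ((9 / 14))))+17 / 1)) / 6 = 980 / 42843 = 0.02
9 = 9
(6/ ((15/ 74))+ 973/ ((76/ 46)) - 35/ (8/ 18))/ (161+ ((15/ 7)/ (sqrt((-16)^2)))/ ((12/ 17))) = 7657552/ 2286745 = 3.35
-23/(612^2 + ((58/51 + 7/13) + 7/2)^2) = -40440348/658598826913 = -0.00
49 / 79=0.62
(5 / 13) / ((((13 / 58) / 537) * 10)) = 92.15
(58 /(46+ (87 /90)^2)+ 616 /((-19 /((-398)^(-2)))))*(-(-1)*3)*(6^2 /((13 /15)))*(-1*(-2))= 127234044062640 /413178102727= 307.94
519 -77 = 442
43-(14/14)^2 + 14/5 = 224/5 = 44.80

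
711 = 711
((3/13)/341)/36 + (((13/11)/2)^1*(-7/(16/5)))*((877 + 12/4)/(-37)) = 60510487/1968252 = 30.74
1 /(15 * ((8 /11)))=11 /120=0.09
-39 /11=-3.55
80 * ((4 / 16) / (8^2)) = 5 / 16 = 0.31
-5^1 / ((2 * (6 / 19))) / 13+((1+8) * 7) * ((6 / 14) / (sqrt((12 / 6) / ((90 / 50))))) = -95 / 156+81 * sqrt(10) / 10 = 25.01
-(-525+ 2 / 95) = 49873 / 95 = 524.98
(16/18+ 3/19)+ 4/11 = 2653/1881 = 1.41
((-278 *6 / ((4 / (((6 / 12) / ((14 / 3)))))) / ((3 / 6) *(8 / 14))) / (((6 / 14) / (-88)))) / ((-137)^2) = 32109 / 18769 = 1.71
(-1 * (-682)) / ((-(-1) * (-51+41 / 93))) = -31713 / 2351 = -13.49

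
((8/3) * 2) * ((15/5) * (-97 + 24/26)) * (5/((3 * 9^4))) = -99920/255879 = -0.39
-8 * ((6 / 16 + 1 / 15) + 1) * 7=-1211 / 15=-80.73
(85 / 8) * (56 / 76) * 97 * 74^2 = 4158517.63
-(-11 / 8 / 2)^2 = -121 / 256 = -0.47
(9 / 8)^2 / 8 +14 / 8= 977 / 512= 1.91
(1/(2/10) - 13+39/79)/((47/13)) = -7709/3713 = -2.08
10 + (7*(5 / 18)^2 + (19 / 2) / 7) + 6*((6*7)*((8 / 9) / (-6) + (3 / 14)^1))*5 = 95.23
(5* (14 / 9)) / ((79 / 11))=770 / 711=1.08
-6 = -6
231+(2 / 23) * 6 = 5325 / 23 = 231.52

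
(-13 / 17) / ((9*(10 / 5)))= -13 / 306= -0.04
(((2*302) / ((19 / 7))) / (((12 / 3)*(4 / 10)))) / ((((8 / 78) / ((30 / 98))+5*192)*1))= 0.14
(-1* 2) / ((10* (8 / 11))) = -11 / 40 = -0.28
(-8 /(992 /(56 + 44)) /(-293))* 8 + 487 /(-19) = -25.61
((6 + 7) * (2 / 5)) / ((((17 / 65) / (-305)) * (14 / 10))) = -515450 / 119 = -4331.51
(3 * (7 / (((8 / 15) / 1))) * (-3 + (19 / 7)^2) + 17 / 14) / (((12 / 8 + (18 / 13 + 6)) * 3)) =63037 / 9702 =6.50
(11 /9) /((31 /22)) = 242 /279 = 0.87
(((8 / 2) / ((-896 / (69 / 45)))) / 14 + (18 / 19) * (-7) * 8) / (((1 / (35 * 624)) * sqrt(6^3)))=-616417841 * sqrt(6) / 19152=-78838.20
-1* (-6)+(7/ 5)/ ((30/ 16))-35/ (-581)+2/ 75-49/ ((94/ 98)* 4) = -6948893/ 1170300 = -5.94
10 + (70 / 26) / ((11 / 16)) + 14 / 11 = 2172 / 143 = 15.19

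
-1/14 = -0.07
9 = 9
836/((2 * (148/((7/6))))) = 1463/444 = 3.30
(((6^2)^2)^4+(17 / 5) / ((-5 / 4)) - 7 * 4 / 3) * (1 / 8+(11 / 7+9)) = 30175800617123.64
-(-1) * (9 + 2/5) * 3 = 141/5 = 28.20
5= 5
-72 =-72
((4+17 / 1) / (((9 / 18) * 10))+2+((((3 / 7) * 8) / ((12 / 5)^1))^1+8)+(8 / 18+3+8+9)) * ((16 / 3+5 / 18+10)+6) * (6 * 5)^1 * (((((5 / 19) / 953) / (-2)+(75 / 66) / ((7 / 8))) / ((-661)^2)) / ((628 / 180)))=0.02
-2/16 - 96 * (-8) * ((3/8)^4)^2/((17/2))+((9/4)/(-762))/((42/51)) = -46180277/495222784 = -0.09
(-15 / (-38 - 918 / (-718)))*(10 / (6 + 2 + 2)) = 5385 / 13183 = 0.41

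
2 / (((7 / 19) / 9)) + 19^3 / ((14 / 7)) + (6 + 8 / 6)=146399 / 42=3485.69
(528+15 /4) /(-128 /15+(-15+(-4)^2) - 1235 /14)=-223335 /40214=-5.55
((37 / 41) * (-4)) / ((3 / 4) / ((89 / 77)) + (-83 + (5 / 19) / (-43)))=43046096 / 982104529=0.04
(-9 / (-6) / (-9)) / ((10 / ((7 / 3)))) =-7 / 180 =-0.04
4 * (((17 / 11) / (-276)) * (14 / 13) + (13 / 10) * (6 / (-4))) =-386003 / 49335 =-7.82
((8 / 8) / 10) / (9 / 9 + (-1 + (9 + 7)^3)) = 1 / 40960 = 0.00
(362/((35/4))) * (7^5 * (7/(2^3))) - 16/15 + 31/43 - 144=78466708/129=608269.05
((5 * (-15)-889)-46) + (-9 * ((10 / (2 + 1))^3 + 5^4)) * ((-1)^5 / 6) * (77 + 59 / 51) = 35161285 / 459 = 76604.11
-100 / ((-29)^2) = -100 / 841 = -0.12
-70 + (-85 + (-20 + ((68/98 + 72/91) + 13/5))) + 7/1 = -522069/3185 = -163.91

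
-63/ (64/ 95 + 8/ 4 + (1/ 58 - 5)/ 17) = -347130/ 13117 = -26.46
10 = 10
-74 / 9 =-8.22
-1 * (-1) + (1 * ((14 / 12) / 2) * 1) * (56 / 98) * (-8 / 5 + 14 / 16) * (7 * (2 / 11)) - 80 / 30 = -1303 / 660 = -1.97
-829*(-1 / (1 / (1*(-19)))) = -15751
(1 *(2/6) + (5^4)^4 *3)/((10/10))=1373291015626/3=457763671875.33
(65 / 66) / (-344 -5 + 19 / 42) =-455 / 161029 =-0.00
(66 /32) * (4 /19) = 33 /76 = 0.43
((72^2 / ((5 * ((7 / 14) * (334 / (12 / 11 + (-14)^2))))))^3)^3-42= 2861003812662623067393593111001233071047816073833590912448423702 / 465277922591983781666168818900390625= 6149021205915939076881472000.00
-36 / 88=-9 / 22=-0.41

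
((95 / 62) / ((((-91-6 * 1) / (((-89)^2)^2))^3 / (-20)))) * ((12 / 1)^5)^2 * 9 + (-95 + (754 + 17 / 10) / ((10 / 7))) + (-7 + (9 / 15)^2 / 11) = 5753224635251516236618340455118817847707 / 1244885972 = 4621487240320124867322660000000.00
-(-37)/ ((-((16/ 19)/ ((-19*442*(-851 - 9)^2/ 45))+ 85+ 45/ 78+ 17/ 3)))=-81870863295/ 201897066539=-0.41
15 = 15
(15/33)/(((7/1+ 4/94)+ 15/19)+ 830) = 4465/8230024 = 0.00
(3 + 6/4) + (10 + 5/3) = 97/6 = 16.17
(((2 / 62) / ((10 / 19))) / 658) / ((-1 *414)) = -19 / 84447720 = -0.00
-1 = -1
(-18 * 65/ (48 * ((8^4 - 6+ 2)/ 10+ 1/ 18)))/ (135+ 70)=-1755/ 6040612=-0.00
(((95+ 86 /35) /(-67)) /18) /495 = -379 /2321550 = -0.00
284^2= 80656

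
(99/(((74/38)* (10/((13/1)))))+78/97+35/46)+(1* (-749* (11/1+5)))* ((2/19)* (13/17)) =-119582412813/133313405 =-897.00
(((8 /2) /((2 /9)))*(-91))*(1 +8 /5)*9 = -191646 /5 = -38329.20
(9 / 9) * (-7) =-7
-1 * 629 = -629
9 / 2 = 4.50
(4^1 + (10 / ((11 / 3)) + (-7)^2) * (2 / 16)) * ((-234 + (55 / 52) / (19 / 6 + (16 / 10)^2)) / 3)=-1603163517 / 1965392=-815.70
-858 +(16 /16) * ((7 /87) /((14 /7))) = -149285 /174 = -857.96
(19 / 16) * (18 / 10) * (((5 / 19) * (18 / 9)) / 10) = 9 / 80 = 0.11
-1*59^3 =-205379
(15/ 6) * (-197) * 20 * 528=-5200800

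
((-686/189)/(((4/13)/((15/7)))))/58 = -455/1044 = -0.44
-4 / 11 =-0.36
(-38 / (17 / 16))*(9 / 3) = -1824 / 17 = -107.29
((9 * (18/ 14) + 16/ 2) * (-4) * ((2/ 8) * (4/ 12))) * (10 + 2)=-78.29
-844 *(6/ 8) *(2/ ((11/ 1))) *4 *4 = -20256/ 11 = -1841.45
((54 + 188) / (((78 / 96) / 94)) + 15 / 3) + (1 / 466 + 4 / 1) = 28006.54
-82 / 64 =-41 / 32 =-1.28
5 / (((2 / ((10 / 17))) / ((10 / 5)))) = 50 / 17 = 2.94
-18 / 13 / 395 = -18 / 5135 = -0.00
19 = 19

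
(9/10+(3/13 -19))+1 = -2193/130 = -16.87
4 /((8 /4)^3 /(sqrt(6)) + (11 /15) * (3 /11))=1.15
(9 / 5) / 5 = 9 / 25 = 0.36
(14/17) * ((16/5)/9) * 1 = 224/765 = 0.29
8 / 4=2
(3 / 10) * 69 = 207 / 10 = 20.70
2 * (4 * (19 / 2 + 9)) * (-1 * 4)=-592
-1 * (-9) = 9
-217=-217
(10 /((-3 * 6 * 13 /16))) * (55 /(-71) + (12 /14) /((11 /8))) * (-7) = -66160 /91377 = -0.72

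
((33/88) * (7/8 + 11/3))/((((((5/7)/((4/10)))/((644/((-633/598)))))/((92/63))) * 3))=-120684473/427275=-282.45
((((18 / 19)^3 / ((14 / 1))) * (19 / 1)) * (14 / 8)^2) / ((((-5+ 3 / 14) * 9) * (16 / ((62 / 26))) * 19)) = -123039 / 191174048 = -0.00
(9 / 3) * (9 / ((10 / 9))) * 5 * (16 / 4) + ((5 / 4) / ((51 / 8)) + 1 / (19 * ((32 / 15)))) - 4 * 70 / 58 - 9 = 424791049 / 899232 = 472.39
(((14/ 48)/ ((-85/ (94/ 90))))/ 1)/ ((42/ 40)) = -47/ 13770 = -0.00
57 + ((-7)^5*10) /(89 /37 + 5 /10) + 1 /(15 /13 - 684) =-22059212404 /381711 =-57790.35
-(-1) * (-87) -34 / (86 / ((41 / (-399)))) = -1491962 / 17157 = -86.96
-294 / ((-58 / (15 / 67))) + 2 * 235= 915415 / 1943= 471.13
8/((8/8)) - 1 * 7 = 1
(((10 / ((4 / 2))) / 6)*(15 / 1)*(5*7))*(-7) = -6125 / 2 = -3062.50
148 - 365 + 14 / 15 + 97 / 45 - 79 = -13181 / 45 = -292.91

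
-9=-9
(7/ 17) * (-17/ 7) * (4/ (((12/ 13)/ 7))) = -91/ 3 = -30.33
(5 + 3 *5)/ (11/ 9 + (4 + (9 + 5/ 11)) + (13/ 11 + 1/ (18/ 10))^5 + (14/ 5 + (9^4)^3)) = 475495024950/ 6714691975574348928253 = 0.00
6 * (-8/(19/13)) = -624/19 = -32.84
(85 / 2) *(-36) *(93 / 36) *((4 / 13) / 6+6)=-310930 / 13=-23917.69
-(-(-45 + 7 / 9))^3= -63044792 / 729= -86481.20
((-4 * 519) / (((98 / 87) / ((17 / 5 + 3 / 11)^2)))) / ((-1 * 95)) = 3684846024 / 14081375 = 261.68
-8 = -8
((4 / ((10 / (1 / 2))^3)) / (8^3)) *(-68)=-17 / 256000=-0.00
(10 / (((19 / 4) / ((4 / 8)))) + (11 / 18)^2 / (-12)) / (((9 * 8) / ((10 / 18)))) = 377305 / 47869056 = 0.01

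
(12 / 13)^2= 144 / 169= 0.85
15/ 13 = 1.15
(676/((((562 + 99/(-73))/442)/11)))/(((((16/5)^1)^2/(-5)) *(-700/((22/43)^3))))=199591748785/364446094768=0.55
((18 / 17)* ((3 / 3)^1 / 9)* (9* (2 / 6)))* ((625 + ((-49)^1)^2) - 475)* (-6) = -91836 / 17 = -5402.12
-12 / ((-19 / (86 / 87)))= 344 / 551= 0.62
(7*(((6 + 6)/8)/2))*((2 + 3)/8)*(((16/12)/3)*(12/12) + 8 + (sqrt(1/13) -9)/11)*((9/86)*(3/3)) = 945*sqrt(13)/393536 + 79275/30272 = 2.63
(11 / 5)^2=121 / 25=4.84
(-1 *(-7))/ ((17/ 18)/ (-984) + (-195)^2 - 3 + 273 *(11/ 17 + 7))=301104/ 1725310697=0.00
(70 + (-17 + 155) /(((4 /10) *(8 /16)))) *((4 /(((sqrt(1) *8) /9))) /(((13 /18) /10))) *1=615600 /13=47353.85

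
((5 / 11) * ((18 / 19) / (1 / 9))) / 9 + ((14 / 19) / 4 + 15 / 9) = 2.28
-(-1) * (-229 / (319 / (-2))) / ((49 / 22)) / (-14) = -458 / 9947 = -0.05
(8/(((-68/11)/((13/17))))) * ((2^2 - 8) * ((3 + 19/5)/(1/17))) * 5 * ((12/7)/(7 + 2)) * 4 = 36608/21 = 1743.24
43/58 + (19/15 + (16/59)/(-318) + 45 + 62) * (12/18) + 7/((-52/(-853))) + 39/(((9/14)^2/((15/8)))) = 77386559533/212198220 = 364.69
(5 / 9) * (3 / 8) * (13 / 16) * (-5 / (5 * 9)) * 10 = -325 / 1728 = -0.19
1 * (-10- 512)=-522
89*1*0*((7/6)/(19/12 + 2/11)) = 0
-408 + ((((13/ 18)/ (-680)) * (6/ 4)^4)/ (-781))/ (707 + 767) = -408.00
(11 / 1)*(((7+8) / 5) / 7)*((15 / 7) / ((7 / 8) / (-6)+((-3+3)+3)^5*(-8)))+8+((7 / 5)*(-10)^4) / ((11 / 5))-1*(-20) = 321492278988 / 50298941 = 6391.63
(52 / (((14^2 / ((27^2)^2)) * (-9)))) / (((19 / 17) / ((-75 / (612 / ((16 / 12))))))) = 2132325 / 931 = 2290.36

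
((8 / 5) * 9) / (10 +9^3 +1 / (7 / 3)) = 63 / 3235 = 0.02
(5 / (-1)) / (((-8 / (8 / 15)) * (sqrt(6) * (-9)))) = -sqrt(6) / 162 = -0.02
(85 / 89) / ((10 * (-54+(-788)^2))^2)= 17 / 686197817938000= 0.00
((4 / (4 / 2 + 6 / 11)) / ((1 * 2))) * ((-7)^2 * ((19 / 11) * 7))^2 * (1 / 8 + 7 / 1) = 345837639 / 176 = 1964986.59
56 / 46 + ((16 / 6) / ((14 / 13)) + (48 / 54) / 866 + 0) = 2318060 / 627417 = 3.69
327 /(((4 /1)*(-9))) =-109 /12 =-9.08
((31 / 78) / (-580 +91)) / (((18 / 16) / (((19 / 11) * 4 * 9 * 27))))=-28272 / 23309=-1.21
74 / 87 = 0.85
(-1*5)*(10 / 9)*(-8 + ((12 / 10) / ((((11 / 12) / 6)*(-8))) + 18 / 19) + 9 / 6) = 68285 / 1881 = 36.30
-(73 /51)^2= -5329 /2601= -2.05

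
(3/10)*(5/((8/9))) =27/16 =1.69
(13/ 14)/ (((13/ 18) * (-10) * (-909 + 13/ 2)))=9/ 63175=0.00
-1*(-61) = 61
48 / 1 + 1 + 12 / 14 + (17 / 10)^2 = 36923 / 700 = 52.75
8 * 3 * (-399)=-9576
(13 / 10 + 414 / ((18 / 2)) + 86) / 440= 1333 / 4400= 0.30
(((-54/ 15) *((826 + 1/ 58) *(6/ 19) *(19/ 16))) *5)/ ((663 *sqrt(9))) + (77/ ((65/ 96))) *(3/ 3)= 28435413/ 256360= 110.92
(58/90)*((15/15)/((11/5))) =29/99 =0.29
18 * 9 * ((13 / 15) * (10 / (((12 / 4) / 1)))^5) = 520000 / 9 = 57777.78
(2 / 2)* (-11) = -11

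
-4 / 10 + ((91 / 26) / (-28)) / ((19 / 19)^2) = -21 / 40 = -0.52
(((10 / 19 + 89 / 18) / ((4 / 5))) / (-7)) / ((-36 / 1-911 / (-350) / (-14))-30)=1637125 / 110914362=0.01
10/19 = 0.53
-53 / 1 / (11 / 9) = -477 / 11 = -43.36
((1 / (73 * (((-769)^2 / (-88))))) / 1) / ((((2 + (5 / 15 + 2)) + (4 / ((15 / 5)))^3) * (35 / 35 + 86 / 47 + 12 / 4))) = -55836 / 1070470446341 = -0.00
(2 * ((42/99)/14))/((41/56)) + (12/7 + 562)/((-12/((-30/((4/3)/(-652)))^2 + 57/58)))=-11106874134061567/1098636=-10109694324.65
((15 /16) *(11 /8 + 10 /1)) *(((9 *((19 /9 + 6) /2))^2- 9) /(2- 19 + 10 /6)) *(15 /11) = -325122525 /259072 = -1254.95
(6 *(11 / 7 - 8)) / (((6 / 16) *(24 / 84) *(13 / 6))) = -2160 / 13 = -166.15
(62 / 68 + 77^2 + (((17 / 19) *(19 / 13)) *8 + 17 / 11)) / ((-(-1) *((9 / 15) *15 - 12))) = -1980.64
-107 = -107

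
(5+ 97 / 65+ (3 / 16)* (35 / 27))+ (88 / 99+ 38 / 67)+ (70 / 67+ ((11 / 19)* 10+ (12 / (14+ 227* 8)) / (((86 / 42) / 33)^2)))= 22482101279879 / 1343912515920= 16.73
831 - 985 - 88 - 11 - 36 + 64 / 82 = -11817 / 41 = -288.22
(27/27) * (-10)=-10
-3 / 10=-0.30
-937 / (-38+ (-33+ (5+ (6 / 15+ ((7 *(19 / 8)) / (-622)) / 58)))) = 1352128480 / 94664089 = 14.28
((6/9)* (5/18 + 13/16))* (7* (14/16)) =7693/1728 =4.45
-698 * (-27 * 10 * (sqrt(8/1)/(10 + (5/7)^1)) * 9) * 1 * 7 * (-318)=-3523900464 * sqrt(2)/5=-996709565.73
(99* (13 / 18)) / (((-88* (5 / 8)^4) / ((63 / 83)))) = -4.04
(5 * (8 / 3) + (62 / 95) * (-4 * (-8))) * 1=9752 / 285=34.22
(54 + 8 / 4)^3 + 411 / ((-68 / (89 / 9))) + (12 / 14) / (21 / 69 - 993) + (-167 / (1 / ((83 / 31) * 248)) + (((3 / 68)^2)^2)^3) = 18942669909754905719423207655455 / 292920805901234828677742592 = 64668.23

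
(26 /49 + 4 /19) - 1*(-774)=721284 /931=774.74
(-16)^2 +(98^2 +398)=10258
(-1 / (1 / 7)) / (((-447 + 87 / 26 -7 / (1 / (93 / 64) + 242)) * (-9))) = -1026935 / 585814221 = -0.00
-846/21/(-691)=282/4837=0.06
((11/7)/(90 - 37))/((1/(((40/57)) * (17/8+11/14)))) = 0.06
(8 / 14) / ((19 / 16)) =64 / 133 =0.48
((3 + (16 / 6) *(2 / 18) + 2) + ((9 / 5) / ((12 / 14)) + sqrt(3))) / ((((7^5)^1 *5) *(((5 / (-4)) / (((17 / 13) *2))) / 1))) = -135796 / 737407125 - 136 *sqrt(3) / 5462275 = -0.00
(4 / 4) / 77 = 0.01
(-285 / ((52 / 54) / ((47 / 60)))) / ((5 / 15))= -72333 / 104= -695.51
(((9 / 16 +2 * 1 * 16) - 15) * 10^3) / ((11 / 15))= 526875 / 22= 23948.86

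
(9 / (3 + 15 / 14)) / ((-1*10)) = -21 / 95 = -0.22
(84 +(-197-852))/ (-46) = 965/ 46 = 20.98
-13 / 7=-1.86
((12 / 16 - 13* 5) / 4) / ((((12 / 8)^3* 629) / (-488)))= 62708 / 16983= 3.69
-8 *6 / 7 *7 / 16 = -3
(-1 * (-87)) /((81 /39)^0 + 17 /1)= 29 /6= 4.83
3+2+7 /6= 37 /6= 6.17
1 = 1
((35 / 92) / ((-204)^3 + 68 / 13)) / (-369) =455 / 3746690166672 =0.00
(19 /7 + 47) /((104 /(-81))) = -7047 /182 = -38.72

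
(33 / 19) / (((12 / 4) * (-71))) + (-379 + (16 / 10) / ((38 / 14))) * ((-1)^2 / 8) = -2552819 / 53960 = -47.31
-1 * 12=-12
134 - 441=-307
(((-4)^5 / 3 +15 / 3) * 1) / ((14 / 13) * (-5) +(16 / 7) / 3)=91819 / 1262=72.76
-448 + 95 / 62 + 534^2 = 17651991 / 62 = 284709.53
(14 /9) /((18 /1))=7 /81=0.09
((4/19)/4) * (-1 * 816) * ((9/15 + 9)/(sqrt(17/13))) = -2304 * sqrt(221)/95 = -360.54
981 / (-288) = -109 / 32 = -3.41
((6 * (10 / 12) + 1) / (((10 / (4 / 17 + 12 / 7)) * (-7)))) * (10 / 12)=-116 / 833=-0.14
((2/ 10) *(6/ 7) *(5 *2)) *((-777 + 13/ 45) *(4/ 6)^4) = -2236928/ 8505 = -263.01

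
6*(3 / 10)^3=81 / 500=0.16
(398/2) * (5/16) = 995/16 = 62.19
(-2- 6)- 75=-83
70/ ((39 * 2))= 35/ 39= 0.90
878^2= 770884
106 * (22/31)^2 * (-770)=-39504080/961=-41107.26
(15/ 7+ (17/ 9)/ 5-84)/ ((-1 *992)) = 0.08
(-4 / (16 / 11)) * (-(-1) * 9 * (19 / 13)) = -1881 / 52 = -36.17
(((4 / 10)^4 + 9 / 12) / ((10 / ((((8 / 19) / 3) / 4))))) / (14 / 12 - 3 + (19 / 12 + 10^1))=1939 / 6946875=0.00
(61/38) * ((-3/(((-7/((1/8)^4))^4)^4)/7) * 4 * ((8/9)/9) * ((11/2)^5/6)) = -0.00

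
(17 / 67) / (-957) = -0.00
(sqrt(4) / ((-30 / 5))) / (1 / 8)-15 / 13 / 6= -223 / 78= -2.86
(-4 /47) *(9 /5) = -36 /235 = -0.15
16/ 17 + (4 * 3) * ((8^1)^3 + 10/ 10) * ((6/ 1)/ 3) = 209320/ 17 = 12312.94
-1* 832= -832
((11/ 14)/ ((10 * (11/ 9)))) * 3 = 27/ 140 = 0.19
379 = 379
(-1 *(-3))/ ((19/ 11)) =1.74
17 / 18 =0.94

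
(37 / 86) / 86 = 37 / 7396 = 0.01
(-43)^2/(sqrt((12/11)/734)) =1849*sqrt(24222)/6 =47961.27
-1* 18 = -18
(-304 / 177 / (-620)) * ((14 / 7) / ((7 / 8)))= 1216 / 192045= 0.01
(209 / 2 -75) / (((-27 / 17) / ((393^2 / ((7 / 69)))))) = -395887109 / 14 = -28277650.64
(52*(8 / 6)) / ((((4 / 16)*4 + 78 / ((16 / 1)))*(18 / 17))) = 14144 / 1269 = 11.15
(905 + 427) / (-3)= -444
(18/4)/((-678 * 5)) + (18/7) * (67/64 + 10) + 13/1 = 748601/18080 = 41.40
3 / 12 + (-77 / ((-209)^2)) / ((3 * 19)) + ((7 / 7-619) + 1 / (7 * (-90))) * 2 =-117477792941 / 95065740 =-1235.75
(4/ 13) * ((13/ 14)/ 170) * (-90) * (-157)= 23.75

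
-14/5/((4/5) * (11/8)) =-28/11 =-2.55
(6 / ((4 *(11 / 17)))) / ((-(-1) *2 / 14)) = 357 / 22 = 16.23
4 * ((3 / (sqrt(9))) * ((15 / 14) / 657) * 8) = 80 / 1533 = 0.05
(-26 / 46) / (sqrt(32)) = -13 * sqrt(2) / 184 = -0.10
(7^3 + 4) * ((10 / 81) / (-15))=-2.86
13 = 13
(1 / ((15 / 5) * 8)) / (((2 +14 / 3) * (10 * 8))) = 1 / 12800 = 0.00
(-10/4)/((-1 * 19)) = 5/38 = 0.13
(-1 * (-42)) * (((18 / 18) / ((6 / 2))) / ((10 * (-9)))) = -7 / 45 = -0.16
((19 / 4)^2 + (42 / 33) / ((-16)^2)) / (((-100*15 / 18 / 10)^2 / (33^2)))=1132461 / 3200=353.89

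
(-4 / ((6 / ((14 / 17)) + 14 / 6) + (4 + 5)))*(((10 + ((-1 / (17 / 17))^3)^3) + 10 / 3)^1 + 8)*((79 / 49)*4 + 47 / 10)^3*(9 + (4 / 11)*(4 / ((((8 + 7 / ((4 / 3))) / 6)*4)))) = -53138416774457781 / 957801517750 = -55479.57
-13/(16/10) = -65/8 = -8.12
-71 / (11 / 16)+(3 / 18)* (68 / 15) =-50746 / 495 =-102.52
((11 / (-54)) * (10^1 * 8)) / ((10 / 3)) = -44 / 9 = -4.89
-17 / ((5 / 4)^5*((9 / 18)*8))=-4352 / 3125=-1.39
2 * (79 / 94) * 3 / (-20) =-237 / 940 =-0.25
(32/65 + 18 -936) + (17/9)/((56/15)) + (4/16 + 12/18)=-10003649/10920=-916.09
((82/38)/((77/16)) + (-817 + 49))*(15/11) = -16843920/16093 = -1046.66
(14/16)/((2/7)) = 49/16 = 3.06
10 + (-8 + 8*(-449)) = -3590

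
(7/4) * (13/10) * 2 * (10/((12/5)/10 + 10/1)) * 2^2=2275/128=17.77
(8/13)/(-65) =-8/845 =-0.01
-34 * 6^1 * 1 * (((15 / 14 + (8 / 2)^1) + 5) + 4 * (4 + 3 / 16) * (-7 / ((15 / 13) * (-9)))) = -1372733 / 315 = -4357.88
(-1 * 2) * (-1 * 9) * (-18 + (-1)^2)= -306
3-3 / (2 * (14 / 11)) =51 / 28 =1.82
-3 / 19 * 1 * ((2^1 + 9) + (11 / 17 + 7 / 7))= -645 / 323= -2.00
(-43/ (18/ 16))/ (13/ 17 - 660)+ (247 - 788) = -54561035/ 100863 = -540.94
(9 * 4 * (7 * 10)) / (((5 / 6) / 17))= 51408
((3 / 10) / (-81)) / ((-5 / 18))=1 / 75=0.01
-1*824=-824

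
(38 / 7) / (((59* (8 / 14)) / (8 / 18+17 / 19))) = 229 / 1062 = 0.22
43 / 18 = 2.39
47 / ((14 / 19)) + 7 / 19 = 17065 / 266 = 64.15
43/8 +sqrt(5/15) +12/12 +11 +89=sqrt(3)/3 +851/8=106.95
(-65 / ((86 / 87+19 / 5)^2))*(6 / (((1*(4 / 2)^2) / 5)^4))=-23061796875 / 555377792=-41.52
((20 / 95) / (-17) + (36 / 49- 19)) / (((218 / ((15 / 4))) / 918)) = -288.63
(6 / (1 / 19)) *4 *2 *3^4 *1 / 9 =8208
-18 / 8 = -9 / 4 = -2.25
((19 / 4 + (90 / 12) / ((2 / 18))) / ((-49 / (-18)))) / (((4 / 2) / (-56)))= -5202 / 7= -743.14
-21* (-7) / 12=49 / 4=12.25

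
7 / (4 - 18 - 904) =-7 / 918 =-0.01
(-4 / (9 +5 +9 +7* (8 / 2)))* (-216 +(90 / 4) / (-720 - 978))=81509 / 4811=16.94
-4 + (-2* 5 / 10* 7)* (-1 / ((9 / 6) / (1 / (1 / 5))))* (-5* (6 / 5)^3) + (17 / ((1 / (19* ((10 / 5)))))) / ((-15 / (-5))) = 146 / 15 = 9.73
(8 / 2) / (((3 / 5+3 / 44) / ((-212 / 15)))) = -37312 / 441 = -84.61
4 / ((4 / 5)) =5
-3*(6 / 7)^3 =-648 / 343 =-1.89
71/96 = 0.74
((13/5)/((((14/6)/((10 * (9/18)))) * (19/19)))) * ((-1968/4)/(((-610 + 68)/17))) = 163098/1897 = 85.98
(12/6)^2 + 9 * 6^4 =11668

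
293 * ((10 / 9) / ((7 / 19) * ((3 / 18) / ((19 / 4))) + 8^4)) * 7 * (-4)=-14808220 / 6653973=-2.23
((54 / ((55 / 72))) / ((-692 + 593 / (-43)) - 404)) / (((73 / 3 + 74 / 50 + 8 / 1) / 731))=-76382190 / 55467709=-1.38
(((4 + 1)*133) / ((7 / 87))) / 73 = 8265 / 73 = 113.22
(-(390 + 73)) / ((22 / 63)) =-29169 / 22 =-1325.86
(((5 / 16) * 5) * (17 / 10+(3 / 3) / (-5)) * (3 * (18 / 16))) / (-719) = -2025 / 184064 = -0.01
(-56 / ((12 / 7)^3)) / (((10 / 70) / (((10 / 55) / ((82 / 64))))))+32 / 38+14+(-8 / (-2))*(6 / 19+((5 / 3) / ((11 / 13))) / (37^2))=1605603622 / 316735947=5.07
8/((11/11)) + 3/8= 67/8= 8.38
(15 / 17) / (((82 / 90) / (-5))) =-4.84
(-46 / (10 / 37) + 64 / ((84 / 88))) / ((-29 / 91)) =140803 / 435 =323.69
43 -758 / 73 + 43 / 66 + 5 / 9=488885 / 14454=33.82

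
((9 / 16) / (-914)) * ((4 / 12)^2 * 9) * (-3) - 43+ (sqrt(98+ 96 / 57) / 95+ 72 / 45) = -3027033 / 73120+ sqrt(35986) / 1805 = -41.29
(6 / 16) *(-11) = -33 / 8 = -4.12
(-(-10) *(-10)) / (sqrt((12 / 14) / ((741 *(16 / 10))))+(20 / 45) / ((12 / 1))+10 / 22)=-29989159200 / 146980411+17641800 *sqrt(8645) / 146980411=-192.88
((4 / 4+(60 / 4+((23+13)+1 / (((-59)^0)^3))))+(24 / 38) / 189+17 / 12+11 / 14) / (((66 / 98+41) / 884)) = 408910775 / 349182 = 1171.05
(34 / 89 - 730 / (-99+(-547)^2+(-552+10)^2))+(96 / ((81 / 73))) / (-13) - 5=-104406138340 / 9260395443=-11.27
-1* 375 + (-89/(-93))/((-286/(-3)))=-3324661/8866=-374.99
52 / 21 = 2.48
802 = 802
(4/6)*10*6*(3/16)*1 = 15/2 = 7.50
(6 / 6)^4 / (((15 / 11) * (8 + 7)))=11 / 225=0.05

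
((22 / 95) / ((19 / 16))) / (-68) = -88 / 30685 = -0.00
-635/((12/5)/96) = -25400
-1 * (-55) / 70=0.79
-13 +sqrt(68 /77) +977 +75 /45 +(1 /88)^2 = 966.61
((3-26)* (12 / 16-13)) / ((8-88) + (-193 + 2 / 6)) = -3381 / 3272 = -1.03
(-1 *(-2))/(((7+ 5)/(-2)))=-1/3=-0.33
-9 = -9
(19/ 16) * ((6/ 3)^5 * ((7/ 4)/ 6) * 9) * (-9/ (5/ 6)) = -10773/ 10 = -1077.30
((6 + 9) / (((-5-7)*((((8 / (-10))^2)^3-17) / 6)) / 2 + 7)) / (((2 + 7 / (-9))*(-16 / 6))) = -6328125 / 32639552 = -0.19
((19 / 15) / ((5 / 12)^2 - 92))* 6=-5472 / 66115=-0.08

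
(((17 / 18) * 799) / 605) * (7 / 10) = 95081 / 108900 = 0.87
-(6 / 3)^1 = -2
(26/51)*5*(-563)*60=-1463800/17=-86105.88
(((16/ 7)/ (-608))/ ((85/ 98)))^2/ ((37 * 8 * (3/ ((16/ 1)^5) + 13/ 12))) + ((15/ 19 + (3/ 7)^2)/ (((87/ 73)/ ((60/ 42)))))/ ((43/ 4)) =15263974314064138064/ 140666853194210794325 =0.11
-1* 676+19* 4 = -600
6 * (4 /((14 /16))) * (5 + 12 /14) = 7872 /49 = 160.65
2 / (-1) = -2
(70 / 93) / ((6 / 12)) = 140 / 93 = 1.51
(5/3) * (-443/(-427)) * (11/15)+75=293098/3843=76.27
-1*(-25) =25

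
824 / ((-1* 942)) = -412 / 471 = -0.87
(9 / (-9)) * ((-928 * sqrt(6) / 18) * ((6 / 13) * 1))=928 * sqrt(6) / 39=58.29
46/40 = 23/20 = 1.15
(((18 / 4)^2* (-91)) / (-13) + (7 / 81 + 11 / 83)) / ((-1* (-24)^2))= -3817829 / 15489792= -0.25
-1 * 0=0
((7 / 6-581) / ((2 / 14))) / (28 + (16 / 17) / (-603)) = -83214201 / 574024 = -144.97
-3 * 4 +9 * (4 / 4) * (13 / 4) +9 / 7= 519 / 28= 18.54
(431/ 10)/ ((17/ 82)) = 17671/ 85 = 207.89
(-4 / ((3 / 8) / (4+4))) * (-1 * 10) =2560 / 3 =853.33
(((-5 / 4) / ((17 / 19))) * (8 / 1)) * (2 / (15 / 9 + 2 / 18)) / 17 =-855 / 1156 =-0.74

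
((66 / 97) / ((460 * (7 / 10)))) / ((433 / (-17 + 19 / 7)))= -3300 / 47335127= -0.00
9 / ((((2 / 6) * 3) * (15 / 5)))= 3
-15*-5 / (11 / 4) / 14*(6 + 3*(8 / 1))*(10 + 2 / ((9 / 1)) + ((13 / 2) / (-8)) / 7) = 1273375 / 2156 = 590.62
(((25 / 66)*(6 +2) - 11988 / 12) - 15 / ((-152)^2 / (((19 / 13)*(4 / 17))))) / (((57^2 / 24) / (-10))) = 73.57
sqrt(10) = 3.16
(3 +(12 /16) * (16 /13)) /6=17 /26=0.65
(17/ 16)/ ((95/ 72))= 153/ 190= 0.81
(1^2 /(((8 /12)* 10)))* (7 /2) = 21 /40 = 0.52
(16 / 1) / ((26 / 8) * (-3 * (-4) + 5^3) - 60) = 64 / 1541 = 0.04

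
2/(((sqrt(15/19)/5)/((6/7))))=4 * sqrt(285)/7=9.65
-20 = -20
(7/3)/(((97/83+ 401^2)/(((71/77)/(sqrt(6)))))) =83*sqrt(6)/37220040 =0.00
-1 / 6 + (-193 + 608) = 2489 / 6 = 414.83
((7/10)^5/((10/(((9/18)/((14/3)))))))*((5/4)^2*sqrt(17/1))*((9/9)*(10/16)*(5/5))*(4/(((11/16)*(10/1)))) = 7203*sqrt(17)/7040000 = 0.00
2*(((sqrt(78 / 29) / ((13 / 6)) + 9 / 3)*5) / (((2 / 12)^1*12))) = 30*sqrt(2262) / 377 + 15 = 18.78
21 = 21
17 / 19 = 0.89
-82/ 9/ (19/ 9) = -82/ 19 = -4.32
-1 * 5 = -5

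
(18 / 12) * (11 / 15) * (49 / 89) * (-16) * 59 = -254408 / 445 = -571.70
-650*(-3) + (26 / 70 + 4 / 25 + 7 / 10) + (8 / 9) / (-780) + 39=244499791 / 122850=1990.23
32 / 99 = 0.32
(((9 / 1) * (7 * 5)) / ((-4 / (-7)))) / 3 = 735 / 4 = 183.75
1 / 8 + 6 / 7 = 55 / 56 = 0.98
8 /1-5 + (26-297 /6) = -41 /2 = -20.50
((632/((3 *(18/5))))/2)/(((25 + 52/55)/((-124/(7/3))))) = -59.93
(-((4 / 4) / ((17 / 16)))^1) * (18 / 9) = -32 / 17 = -1.88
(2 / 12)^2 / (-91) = -1 / 3276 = -0.00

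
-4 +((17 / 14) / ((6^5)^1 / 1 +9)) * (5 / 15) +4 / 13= -3.69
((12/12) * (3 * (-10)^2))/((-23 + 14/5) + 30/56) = -42000/2753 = -15.26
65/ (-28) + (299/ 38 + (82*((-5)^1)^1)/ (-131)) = 604701/ 69692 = 8.68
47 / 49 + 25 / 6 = 1507 / 294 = 5.13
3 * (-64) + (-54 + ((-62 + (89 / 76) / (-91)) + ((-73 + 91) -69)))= -2482933 / 6916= -359.01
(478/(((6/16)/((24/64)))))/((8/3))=179.25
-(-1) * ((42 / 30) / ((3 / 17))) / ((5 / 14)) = 1666 / 75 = 22.21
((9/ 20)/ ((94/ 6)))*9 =243/ 940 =0.26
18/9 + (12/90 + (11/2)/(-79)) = 4891/2370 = 2.06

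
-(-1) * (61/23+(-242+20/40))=-10987/46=-238.85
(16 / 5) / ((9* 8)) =2 / 45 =0.04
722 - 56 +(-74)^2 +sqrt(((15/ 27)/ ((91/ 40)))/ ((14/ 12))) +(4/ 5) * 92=20 * sqrt(39)/ 273 +31078/ 5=6216.06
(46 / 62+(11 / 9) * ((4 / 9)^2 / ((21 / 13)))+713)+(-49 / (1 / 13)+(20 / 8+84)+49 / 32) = 2504602291 / 15186528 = 164.92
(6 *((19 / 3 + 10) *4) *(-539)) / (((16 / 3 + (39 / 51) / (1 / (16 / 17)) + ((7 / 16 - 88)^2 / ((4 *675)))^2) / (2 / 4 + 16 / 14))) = -24588.59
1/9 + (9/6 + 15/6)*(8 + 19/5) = 2129/45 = 47.31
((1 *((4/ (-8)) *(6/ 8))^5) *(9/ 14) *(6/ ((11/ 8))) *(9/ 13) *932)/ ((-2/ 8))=13758417/ 256256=53.69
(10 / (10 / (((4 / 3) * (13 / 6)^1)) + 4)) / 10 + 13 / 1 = 1274 / 97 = 13.13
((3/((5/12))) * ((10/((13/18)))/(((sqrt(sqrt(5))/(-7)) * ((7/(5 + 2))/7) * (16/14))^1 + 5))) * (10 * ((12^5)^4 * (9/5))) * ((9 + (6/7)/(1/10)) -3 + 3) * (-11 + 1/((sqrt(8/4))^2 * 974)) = -2912912010001478274295483479324027676262400/10953648632759599 -13587927743447128976305462294222869626880 * 5^(1/4)/10953648632759599 -63383919502960368402591077757307846656 * sqrt(5)/10953648632759599 -1478342145841641245541482863144206336 * 5^(3/4)/54768243163797995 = -267798750801504689755384100.00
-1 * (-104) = 104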